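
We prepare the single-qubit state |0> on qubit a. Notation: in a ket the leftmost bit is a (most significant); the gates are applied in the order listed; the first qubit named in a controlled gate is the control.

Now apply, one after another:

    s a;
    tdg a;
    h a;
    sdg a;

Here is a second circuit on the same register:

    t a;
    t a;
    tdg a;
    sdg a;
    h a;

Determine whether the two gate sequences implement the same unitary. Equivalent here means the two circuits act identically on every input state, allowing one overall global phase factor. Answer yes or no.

No: there is an input state on which the two circuits produce genuinely different outputs (not merely differing by a phase).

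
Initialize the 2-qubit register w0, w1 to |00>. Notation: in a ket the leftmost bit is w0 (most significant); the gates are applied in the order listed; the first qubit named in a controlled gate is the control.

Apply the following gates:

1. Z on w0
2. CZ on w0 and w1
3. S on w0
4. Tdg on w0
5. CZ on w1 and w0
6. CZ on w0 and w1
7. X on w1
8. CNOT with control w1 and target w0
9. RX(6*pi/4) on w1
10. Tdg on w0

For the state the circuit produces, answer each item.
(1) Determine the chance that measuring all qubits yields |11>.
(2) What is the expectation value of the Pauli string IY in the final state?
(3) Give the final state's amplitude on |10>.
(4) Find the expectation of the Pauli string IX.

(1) The probability of measuring |11> is 1/2.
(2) The expectation value of IY is -1.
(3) |10> carries amplitude -sqrt(2)*exp(I*pi/4)/2 in the final state.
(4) The expectation value of IX is 0.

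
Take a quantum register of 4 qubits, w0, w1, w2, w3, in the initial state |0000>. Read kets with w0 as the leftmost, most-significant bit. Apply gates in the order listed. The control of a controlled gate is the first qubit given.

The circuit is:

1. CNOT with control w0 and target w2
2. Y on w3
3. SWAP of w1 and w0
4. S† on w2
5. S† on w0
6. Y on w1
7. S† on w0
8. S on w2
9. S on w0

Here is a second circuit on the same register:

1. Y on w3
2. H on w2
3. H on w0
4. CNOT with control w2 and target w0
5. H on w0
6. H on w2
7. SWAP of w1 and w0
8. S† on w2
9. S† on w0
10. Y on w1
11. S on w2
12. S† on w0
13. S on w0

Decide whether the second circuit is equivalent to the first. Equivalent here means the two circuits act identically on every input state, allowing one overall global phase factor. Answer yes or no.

Yes: on every input state the two circuits agree up to one overall phase factor.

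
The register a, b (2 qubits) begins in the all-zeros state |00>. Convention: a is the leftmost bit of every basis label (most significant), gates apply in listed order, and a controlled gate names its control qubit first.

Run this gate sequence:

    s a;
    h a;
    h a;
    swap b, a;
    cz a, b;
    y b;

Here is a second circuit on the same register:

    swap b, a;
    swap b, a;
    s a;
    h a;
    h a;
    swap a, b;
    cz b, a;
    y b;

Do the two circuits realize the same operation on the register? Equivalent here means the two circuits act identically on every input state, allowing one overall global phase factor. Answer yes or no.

Yes, they are equivalent — the unitaries differ by at most a global phase.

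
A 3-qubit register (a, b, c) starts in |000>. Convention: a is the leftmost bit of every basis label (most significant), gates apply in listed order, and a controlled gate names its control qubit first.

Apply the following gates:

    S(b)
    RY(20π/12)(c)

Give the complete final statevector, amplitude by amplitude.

The final amplitudes are -sqrt(3)/2 on |000>, 1/2 on |001>, and 0 on every other basis state.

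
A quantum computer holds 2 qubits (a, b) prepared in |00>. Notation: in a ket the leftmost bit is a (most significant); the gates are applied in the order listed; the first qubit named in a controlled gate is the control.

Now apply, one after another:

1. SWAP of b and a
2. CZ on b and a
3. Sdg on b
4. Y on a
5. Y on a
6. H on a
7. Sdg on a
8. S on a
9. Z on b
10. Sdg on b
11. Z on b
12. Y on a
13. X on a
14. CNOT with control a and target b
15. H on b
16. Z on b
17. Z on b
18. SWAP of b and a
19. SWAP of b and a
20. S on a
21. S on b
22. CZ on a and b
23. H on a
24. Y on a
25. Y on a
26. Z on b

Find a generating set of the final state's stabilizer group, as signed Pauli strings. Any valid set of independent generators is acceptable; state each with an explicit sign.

The final state is stabilized by the group generated by +YI, -IY; other independent generating sets are equally valid.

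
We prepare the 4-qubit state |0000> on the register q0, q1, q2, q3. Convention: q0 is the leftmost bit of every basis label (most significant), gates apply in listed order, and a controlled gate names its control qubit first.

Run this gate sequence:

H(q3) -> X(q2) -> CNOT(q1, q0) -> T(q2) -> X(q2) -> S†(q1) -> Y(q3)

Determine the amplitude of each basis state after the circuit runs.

The resulting statevector has amplitude -sqrt(2)*exp(3*I*pi/4)/2 on |0000>, sqrt(2)*exp(3*I*pi/4)/2 on |0001>, and 0 on every other basis state.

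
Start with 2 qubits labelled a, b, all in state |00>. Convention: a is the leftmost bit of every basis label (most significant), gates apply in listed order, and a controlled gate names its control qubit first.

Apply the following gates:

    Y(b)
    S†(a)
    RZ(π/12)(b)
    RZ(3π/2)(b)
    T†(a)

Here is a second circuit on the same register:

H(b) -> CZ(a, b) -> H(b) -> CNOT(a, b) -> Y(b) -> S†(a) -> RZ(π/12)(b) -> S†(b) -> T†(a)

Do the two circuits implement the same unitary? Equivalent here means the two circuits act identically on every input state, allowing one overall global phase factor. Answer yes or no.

Yes: on every input state the two circuits agree up to one overall phase factor.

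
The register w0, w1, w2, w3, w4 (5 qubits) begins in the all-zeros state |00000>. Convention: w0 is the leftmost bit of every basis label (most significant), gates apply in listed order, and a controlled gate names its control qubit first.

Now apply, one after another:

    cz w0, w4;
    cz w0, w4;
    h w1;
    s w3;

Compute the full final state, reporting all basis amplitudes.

The resulting statevector has amplitude sqrt(2)/2 on |00000>, sqrt(2)/2 on |01000>, and 0 on every other basis state. Key observation: the block from step 1 through step 2 cancels to the identity and can be dropped.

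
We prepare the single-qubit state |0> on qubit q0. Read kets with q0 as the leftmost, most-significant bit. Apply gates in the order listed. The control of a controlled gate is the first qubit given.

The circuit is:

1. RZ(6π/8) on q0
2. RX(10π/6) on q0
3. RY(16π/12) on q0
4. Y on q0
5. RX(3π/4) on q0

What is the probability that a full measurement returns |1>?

A full measurement returns |1> with probability -sqrt(6)/8 + sqrt(2)/16 + 1/2.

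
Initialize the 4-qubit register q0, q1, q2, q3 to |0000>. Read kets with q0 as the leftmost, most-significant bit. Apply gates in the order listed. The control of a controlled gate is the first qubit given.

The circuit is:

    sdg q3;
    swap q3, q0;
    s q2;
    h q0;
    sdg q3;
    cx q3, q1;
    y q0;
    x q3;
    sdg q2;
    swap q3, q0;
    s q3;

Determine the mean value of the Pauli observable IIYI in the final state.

The observable IIYI averages to 0.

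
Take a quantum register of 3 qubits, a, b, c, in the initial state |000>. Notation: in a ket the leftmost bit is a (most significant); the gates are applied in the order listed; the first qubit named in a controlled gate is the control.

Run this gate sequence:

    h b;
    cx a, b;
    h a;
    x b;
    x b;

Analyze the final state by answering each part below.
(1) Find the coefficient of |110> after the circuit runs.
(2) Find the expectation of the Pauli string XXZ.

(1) The final state's coefficient on |110> equals 1/2. Key observation: the block from step 4 through step 5 cancels to the identity and can be dropped.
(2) The expectation value of XXZ is 1.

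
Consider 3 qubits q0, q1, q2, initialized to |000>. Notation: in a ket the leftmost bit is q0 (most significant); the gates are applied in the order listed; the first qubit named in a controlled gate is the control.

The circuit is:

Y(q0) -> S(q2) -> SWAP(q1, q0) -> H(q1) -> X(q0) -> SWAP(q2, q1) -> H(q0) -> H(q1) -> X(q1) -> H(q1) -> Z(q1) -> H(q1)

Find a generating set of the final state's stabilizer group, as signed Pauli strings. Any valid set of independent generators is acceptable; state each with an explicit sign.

The final state is stabilized by the group generated by -XII, +IXI, -IIX; other independent generating sets are equally valid. Key observation: the block from step 8 through step 11 cancels to the identity and can be dropped.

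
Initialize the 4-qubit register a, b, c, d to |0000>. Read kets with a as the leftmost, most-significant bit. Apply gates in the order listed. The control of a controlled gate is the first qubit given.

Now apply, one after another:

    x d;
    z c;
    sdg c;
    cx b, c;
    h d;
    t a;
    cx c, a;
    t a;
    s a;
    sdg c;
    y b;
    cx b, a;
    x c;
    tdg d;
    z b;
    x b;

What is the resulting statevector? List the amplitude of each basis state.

The final amplitudes are -sqrt(2)*I/2 on |1010>, sqrt(2)*exp(I*pi/4)/2 on |1011>, and 0 on every other basis state.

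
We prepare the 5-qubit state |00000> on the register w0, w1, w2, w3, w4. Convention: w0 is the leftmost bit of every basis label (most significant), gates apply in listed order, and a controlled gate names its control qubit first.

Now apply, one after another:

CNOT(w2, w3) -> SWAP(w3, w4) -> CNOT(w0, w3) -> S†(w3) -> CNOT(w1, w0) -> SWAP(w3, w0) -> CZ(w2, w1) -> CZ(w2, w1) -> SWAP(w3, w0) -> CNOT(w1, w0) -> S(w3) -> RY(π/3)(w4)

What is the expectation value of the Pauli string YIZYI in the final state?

In the final state, YIZYI has expectation 0. Key observation: steps 4-11 multiply out to the identity, so the circuit reduces to the remaining gates.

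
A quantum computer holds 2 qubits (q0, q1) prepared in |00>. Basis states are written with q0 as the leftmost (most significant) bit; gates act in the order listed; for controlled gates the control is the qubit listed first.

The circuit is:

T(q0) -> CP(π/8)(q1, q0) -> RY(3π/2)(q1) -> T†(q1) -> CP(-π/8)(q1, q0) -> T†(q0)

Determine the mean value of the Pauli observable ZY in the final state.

In the final state, ZY has expectation sqrt(2)/2.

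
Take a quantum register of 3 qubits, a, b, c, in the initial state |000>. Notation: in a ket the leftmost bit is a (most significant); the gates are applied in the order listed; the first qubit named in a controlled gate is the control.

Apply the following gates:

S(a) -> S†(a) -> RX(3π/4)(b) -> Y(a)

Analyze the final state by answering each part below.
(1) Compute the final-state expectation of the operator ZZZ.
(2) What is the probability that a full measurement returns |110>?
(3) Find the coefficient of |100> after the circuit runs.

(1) In the final state, ZZZ has expectation sqrt(2)/2. Key observation: steps 1-2 multiply out to the identity, so the circuit reduces to the remaining gates.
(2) Outcome |110> occurs with probability sqrt(2)/4 + 1/2.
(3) The final state's coefficient on |100> equals I*sqrt(2 - sqrt(2))/2.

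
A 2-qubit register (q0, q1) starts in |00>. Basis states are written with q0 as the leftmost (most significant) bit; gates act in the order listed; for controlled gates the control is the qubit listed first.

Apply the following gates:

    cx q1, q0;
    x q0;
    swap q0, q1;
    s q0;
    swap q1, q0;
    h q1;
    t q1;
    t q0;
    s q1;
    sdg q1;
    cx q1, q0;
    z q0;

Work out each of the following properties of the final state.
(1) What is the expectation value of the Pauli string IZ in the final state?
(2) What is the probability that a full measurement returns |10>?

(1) In the final state, IZ has expectation 0.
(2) Outcome |10> occurs with probability 1/2.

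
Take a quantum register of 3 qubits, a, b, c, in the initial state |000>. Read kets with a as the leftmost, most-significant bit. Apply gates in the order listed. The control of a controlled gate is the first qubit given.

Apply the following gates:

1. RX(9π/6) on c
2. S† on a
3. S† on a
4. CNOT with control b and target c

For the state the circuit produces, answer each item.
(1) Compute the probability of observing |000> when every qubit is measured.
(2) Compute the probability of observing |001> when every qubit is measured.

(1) Outcome |000> occurs with probability 1/2.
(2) A full measurement returns |001> with probability 1/2.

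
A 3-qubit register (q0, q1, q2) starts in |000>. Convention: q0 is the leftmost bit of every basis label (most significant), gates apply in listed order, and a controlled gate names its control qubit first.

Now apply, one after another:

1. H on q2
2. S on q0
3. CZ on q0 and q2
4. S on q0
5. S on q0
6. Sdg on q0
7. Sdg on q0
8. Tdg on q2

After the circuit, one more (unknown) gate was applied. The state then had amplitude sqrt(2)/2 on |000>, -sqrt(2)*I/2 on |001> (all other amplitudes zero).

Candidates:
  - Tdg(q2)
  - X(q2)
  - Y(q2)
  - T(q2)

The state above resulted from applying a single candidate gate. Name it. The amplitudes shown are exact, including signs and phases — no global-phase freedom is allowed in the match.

It was Tdg(q2) that produced the state shown.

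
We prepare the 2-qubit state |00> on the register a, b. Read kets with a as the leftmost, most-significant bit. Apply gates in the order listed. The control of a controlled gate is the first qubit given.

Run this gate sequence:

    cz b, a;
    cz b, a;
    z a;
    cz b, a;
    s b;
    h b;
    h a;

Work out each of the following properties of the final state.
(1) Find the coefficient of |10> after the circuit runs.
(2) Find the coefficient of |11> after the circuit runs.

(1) The amplitude on |10> is 1/2.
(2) The final state's coefficient on |11> equals 1/2.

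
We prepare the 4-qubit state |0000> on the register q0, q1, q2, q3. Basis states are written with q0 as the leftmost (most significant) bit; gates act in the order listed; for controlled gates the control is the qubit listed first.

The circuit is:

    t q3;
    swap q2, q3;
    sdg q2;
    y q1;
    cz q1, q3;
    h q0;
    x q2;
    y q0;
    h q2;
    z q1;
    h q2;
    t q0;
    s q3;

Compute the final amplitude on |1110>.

The final state's coefficient on |1110> equals sqrt(2)*exp(I*pi/4)/2.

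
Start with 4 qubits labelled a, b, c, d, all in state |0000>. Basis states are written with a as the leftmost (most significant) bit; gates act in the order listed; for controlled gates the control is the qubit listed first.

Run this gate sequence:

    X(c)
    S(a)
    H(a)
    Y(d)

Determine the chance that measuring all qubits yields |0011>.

Outcome |0011> occurs with probability 1/2.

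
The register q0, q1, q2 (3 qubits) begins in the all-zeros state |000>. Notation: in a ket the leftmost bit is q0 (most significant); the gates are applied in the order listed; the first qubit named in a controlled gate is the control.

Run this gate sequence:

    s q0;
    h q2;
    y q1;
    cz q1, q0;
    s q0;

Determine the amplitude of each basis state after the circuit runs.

After the circuit, the state carries amplitude sqrt(2)*I/2 on |010>, sqrt(2)*I/2 on |011>, and 0 on every other basis state.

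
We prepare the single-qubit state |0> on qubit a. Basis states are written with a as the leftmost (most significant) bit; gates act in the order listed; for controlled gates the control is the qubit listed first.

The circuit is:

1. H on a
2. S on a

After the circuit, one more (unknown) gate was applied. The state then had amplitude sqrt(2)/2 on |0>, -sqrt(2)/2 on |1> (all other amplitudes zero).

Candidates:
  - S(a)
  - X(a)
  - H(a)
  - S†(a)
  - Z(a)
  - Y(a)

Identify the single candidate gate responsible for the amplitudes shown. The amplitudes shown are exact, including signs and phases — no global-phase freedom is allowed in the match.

It was S(a) that produced the state shown.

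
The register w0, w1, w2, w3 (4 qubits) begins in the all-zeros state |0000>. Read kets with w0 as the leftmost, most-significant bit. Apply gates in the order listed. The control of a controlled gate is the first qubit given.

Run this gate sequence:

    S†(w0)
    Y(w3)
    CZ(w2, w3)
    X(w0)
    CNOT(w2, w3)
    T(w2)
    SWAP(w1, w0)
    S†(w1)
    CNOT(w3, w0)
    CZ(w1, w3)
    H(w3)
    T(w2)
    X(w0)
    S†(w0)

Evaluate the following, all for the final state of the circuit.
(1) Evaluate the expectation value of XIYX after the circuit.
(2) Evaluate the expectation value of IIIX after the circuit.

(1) In the final state, XIYX has expectation 0.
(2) The observable IIIX averages to -1.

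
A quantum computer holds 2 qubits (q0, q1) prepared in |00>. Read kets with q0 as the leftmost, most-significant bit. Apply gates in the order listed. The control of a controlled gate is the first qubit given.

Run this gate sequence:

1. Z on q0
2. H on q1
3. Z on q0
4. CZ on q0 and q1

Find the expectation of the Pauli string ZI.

The expectation value of ZI is 1.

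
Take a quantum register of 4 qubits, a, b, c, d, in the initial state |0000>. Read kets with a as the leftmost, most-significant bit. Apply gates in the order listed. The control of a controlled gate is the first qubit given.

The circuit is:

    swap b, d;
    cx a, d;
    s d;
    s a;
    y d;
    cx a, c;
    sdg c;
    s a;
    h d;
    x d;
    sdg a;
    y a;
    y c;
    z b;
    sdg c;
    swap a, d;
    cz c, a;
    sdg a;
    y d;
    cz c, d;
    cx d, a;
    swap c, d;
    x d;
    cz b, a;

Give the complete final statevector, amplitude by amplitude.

The resulting statevector has amplitude -sqrt(2)*I/2 on |0000>, -sqrt(2)/2 on |1000>, and 0 on every other basis state.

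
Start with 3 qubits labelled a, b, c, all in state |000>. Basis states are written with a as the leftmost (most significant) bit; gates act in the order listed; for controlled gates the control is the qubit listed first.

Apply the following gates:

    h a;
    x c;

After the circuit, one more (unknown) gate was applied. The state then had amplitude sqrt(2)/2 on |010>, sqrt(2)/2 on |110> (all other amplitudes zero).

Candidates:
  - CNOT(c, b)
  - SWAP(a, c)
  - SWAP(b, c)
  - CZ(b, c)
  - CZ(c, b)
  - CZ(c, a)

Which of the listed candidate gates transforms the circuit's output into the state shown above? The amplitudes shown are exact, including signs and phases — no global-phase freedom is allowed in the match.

The applied gate was SWAP(b, c).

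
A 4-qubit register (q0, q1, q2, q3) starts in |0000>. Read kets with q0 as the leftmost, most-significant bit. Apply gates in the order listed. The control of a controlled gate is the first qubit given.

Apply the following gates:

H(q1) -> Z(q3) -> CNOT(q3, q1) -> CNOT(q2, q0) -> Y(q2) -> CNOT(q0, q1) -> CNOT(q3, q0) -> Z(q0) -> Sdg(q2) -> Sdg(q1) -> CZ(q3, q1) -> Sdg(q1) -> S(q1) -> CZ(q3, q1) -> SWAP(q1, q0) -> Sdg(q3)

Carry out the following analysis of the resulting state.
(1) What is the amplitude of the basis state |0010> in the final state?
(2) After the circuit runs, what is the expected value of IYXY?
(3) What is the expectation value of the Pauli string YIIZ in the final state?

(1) |0010> carries amplitude sqrt(2)/2 in the final state. Key observation: the block from step 11 through step 14 cancels to the identity and can be dropped.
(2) The expectation value of IYXY is 0.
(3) The observable YIIZ averages to -1.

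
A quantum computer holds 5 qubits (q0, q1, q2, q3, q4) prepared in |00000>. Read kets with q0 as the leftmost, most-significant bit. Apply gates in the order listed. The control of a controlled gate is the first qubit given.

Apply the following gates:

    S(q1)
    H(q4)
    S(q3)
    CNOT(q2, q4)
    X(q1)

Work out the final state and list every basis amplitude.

The resulting statevector has amplitude sqrt(2)/2 on |01000>, sqrt(2)/2 on |01001>, and 0 on every other basis state.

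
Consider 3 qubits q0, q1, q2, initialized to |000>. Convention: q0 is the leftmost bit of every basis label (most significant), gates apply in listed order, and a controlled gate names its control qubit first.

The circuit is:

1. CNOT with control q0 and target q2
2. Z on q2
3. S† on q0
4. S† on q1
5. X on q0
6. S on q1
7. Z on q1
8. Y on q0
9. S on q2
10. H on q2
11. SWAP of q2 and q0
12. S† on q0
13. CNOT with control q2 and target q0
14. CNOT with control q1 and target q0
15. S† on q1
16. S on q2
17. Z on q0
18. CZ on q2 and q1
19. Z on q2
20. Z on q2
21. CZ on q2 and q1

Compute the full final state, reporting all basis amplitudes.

The resulting statevector has amplitude -sqrt(2)*I/2 on |000>, sqrt(2)/2 on |100>, and 0 on every other basis state. Key observation: the block from step 18 through step 21 cancels to the identity and can be dropped.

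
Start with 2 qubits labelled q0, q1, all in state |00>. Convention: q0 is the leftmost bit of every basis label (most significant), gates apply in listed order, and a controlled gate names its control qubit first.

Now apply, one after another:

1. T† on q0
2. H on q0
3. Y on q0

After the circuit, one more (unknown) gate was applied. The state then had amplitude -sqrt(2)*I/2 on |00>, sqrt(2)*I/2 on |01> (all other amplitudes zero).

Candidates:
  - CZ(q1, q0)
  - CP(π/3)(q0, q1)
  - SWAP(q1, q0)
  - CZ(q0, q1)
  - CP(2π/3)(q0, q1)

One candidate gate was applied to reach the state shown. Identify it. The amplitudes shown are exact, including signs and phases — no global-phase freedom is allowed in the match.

It was SWAP(q1, q0) that produced the state shown.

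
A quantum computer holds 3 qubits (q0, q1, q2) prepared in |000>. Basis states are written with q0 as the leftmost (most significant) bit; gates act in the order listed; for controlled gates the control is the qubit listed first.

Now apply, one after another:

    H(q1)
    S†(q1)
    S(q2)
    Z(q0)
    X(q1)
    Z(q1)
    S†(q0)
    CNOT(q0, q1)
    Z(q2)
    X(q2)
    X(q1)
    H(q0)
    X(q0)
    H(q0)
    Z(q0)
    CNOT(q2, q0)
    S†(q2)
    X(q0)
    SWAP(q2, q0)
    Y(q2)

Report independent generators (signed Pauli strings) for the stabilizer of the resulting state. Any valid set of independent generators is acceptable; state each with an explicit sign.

One valid set of independent stabilizer generators is +IYI, -ZII, -IIZ (any independent generating set of the same group is equally correct). Key observation: gates 12-15 undo each other exactly, leaving only the rest of the circuit to track.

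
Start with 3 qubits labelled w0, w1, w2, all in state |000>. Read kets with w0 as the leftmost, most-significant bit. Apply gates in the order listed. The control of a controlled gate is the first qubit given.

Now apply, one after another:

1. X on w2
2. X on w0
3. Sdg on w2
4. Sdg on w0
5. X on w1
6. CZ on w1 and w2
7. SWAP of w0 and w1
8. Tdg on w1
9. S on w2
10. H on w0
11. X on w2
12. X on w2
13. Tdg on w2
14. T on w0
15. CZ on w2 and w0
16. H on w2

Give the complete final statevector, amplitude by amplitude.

The resulting statevector has amplitude 0 on |000>, 0 on |001>, 1/2 on |010>, -1/2 on |011>, 0 on |100>, 0 on |101>, exp(I*pi/4)/2 on |110>, -exp(I*pi/4)/2 on |111>. Key observation: gates 11-12 undo each other exactly, leaving only the rest of the circuit to track.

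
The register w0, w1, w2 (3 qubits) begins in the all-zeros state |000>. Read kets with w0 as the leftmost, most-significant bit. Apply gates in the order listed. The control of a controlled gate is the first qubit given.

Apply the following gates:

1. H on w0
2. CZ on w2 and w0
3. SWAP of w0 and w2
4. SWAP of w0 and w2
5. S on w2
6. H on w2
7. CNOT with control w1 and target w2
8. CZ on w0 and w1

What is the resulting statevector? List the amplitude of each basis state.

After the circuit, the state carries amplitude 1/2 on |000>, 1/2 on |001>, 0 on |010>, 0 on |011>, 1/2 on |100>, 1/2 on |101>, 0 on |110>, 0 on |111>. Key observation: steps 3-4 multiply out to the identity, so the circuit reduces to the remaining gates.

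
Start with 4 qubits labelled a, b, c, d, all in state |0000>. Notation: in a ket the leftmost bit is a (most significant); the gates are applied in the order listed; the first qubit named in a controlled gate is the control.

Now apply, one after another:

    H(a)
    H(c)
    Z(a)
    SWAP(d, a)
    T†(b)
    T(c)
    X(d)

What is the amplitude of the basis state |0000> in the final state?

The final state's coefficient on |0000> equals -1/2.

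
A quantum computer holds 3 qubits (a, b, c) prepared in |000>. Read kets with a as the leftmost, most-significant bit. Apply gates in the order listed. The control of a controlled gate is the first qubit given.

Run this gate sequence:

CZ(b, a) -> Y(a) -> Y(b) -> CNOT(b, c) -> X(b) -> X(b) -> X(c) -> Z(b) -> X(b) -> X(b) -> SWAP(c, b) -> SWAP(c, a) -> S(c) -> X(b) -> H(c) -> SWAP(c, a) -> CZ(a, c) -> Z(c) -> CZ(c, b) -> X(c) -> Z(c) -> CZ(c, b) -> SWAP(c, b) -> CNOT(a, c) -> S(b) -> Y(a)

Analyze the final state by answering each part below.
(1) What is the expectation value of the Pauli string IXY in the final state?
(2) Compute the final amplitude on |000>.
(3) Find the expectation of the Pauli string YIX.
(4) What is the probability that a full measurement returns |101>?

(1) In the final state, IXY has expectation 0. Key observation: the block from step 5 through step 6 cancels to the identity and can be dropped.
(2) The amplitude on |000> is sqrt(2)/2.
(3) In the final state, YIX has expectation 0.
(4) A full measurement returns |101> with probability 1/2.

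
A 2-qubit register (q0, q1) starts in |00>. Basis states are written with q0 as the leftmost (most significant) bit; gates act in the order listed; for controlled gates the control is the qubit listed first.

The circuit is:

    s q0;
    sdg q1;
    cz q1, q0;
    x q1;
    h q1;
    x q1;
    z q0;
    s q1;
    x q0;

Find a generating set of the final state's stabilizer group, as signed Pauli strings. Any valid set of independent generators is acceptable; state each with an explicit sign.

One valid set of independent stabilizer generators is -IY, -ZI (any independent generating set of the same group is equally correct).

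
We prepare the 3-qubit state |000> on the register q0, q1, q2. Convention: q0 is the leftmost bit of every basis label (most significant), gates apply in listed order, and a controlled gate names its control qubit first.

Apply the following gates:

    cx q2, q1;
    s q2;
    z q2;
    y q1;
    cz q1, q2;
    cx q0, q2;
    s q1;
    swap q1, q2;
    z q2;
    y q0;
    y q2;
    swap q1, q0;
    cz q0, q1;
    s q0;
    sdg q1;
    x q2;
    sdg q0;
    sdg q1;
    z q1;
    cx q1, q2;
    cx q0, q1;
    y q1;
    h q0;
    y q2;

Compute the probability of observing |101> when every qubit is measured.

Outcome |101> occurs with probability 1/2.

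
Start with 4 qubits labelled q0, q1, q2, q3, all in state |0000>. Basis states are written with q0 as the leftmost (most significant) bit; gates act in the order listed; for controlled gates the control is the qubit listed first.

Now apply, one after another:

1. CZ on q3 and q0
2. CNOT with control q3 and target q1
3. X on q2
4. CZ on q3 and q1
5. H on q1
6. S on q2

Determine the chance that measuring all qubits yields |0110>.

The probability of measuring |0110> is 1/2.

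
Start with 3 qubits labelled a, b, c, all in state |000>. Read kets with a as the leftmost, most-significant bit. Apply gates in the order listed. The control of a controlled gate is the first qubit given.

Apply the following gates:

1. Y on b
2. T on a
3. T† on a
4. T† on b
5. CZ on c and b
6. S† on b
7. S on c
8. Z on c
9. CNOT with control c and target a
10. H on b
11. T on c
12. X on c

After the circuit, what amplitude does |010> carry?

The final state's coefficient on |010> equals 0.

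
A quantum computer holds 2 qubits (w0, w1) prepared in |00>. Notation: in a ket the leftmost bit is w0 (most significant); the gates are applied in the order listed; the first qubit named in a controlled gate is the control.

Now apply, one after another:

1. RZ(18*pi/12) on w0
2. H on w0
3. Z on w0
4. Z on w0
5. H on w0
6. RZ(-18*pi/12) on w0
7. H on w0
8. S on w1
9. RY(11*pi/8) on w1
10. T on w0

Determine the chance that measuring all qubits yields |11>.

A full measurement returns |11> with probability sqrt(2 - sqrt(2))/8 + 1/4.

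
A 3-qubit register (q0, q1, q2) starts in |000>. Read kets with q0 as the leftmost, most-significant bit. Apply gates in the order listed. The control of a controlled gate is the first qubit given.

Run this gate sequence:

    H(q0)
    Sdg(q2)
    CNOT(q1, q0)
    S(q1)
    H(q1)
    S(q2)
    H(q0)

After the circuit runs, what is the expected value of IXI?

In the final state, IXI has expectation 1.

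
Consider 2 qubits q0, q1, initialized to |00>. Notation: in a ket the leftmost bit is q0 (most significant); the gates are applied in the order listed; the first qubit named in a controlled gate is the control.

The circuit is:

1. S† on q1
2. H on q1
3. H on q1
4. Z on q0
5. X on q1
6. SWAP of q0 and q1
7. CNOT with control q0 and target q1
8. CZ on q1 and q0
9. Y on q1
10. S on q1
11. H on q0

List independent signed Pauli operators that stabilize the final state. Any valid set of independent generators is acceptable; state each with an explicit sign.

The final state is stabilized by the group generated by -XI, +IZ; other independent generating sets are equally valid. Key observation: steps 2-3 multiply out to the identity, so the circuit reduces to the remaining gates.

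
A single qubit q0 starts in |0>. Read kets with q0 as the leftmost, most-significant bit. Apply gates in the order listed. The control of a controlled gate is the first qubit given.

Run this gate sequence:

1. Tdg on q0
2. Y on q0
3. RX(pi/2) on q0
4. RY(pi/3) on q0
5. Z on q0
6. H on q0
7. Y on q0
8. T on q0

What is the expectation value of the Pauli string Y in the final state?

The expectation value of Y is sqrt(2)/2.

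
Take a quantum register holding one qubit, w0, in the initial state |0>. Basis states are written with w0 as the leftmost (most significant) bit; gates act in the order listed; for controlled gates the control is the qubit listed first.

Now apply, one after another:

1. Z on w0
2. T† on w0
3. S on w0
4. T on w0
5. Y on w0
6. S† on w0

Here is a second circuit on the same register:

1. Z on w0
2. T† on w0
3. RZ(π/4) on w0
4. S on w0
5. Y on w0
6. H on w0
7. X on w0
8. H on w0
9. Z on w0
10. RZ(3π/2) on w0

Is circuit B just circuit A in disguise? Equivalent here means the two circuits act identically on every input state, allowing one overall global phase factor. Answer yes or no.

Yes — the two circuits implement the same unitary up to a global phase.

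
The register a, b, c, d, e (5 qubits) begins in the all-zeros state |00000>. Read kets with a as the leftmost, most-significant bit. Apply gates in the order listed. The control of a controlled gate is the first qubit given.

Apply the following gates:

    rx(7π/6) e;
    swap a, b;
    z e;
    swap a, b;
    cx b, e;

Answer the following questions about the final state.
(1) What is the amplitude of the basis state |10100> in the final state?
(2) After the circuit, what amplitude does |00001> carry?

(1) |10100> carries amplitude 0 in the final state.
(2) The amplitude on |00001> is I*(sqrt(2) + sqrt(6))/4.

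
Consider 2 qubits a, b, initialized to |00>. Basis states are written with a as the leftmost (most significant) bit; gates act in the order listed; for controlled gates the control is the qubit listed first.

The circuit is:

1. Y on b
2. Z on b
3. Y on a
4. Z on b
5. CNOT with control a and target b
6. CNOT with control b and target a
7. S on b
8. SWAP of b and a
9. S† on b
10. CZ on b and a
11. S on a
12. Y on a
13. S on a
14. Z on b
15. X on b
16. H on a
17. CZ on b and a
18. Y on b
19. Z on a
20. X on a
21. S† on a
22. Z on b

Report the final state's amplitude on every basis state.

After the circuit, the state carries amplitude 0 on |00>, sqrt(2)/2 on |01>, 0 on |10>, -sqrt(2)*I/2 on |11>.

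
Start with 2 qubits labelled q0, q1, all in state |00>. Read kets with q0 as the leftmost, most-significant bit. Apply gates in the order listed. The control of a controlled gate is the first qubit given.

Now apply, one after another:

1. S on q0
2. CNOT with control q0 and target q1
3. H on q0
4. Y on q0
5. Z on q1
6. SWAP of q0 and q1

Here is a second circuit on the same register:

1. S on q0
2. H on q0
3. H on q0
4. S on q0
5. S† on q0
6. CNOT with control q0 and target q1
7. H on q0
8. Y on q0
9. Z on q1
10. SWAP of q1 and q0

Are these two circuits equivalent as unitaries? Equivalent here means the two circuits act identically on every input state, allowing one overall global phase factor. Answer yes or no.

Yes: on every input state the two circuits agree up to one overall phase factor.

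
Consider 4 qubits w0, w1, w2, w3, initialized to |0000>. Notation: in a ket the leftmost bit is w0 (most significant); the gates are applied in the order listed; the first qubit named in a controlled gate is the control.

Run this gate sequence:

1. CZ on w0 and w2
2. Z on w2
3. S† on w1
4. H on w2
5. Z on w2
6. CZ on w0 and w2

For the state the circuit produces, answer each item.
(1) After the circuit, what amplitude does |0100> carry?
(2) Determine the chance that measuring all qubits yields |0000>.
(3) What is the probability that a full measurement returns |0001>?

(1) The amplitude on |0100> is 0.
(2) A full measurement returns |0000> with probability 1/2.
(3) The probability of measuring |0001> is 0.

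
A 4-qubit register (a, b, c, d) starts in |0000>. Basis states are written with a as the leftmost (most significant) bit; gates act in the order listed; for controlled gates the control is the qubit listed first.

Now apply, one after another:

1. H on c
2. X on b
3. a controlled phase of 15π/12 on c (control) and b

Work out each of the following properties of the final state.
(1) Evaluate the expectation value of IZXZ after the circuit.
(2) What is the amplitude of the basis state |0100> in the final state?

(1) The observable IZXZ averages to sqrt(2)/2.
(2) The final state's coefficient on |0100> equals sqrt(2)/2.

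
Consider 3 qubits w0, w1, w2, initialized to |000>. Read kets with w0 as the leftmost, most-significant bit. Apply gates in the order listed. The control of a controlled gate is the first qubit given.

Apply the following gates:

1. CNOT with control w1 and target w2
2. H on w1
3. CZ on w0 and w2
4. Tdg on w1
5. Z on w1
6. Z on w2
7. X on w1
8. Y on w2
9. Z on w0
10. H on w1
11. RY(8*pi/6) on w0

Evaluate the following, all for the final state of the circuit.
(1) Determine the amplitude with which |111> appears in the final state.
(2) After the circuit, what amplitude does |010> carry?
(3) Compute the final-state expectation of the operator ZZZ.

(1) |111> carries amplitude sqrt(3)*(-I - exp(I*pi/4))/4 in the final state.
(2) The final state's coefficient on |010> equals 0.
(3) The observable ZZZ averages to -sqrt(2)/4.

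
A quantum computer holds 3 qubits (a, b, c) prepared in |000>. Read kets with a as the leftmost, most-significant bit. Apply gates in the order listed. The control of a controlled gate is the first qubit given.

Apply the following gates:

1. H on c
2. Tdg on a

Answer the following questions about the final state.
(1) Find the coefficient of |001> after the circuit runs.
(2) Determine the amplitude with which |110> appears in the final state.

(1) The amplitude on |001> is sqrt(2)/2.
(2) The final state's coefficient on |110> equals 0.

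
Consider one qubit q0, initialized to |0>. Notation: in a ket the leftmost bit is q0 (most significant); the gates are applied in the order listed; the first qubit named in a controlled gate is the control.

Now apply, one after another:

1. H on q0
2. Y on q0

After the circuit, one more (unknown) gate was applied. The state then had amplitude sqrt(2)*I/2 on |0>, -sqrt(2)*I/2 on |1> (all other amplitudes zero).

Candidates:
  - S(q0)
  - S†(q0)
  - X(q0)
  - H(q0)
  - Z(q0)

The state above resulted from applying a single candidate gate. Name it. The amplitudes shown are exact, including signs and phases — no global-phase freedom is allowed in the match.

The applied gate was X(q0).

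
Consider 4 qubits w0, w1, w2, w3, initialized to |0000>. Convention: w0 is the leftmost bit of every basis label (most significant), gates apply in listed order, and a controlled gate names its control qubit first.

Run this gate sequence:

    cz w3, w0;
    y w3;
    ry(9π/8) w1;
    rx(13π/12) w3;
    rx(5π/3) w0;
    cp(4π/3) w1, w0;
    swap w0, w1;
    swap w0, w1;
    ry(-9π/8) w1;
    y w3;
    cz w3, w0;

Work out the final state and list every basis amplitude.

The resulting statevector has amplitude -3*sqrt(1/2 - sqrt(2)/4)*sin(7*pi/16)**2/4 - 3*sqrt(1/2 - sqrt(2)/4)*cos(7*pi/16)**2/4 + sqrt(3)*sqrt(sqrt(2)/4 + 1/2)*cos(7*pi/16)**2/4 + sqrt(3)*sqrt(sqrt(2)/4 + 1/2)*sin(7*pi/16)**2/4 on |0000>, -3*I*sqrt(sqrt(2)/4 + 1/2)*sin(7*pi/16)**2/4 - sqrt(3)*I*sqrt(1/2 - sqrt(2)/4)*sin(7*pi/16)**2/4 - 3*I*sqrt(sqrt(2)/4 + 1/2)*cos(7*pi/16)**2/4 - sqrt(3)*I*sqrt(1/2 - sqrt(2)/4)*cos(7*pi/16)**2/4 on |0001>, 0 on |0010>, 0 on |0011>, 0 on |0100>, 0 on |0101>, 0 on |0110>, 0 on |0111>, I*sqrt(sqrt(2)/4 + 1/2)*exp(-2*I*pi/3)*sin(7*pi/16)**2/4 - sqrt(3)*I*sqrt(1/2 - sqrt(2)/4)*cos(7*pi/16)**2/4 + I*sqrt(sqrt(2)/4 + 1/2)*cos(7*pi/16)**2/4 - sqrt(3)*I*sqrt(1/2 - sqrt(2)/4)*exp(-2*I*pi/3)*sin(7*pi/16)**2/4 on |1000>, -sqrt(3)*sqrt(sqrt(2)/4 + 1/2)*cos(7*pi/16)**2/4 - sqrt(1/2 - sqrt(2)/4)*cos(7*pi/16)**2/4 - sqrt(1/2 - sqrt(2)/4)*exp(-2*I*pi/3)*sin(7*pi/16)**2/4 - sqrt(3)*sqrt(sqrt(2)/4 + 1/2)*exp(-2*I*pi/3)*sin(7*pi/16)**2/4 on |1001>, 0 on |1010>, 0 on |1011>, -sqrt(3)*I*sqrt(1/2 - sqrt(2)/4)*sin(7*pi/16)*cos(7*pi/16)/4 + sqrt(3)*I*sqrt(1/2 - sqrt(2)/4)*exp(-2*I*pi/3)*sin(7*pi/16)*cos(7*pi/16)/4 - I*sqrt(sqrt(2)/4 + 1/2)*exp(-2*I*pi/3)*sin(7*pi/16)*cos(7*pi/16)/4 + I*sqrt(sqrt(2)/4 + 1/2)*sin(7*pi/16)*cos(7*pi/16)/4 on |1100>, -sqrt(3)*sqrt(sqrt(2)/4 + 1/2)*sin(7*pi/16)*cos(7*pi/16)/4 - sqrt(1/2 - sqrt(2)/4)*sin(7*pi/16)*cos(7*pi/16)/4 + sqrt(3)*sqrt(sqrt(2)/4 + 1/2)*exp(-2*I*pi/3)*sin(7*pi/16)*cos(7*pi/16)/4 + sqrt(1/2 - sqrt(2)/4)*exp(-2*I*pi/3)*sin(7*pi/16)*cos(7*pi/16)/4 on |1101>, 0 on |1110>, 0 on |1111>.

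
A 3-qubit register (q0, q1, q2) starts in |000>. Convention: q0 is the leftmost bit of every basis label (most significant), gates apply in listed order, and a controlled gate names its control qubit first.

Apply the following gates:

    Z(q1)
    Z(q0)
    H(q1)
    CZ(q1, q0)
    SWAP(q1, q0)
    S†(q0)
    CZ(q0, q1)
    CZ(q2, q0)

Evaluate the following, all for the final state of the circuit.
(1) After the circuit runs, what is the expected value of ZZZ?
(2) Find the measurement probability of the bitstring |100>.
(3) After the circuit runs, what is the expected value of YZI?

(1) In the final state, ZZZ has expectation 0.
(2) The probability of measuring |100> is 1/2.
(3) The expectation value of YZI is -1.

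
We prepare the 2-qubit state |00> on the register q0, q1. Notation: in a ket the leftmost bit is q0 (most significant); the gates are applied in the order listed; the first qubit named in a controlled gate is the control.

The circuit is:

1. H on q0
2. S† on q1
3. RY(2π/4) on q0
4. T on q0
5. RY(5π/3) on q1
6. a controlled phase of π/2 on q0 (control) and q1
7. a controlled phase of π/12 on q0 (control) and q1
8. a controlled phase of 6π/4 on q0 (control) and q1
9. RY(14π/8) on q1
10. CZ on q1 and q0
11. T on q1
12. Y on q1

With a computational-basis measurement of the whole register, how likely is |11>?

The probability of measuring |11> is -sqrt(3)/16 + sqrt(2)/8 + 5/16.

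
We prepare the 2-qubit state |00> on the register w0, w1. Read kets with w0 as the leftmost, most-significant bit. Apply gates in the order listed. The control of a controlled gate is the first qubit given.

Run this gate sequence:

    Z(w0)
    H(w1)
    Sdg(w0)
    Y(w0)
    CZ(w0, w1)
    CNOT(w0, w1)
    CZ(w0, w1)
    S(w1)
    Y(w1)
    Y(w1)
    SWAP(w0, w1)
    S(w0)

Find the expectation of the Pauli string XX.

The expectation value of XX is 0.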